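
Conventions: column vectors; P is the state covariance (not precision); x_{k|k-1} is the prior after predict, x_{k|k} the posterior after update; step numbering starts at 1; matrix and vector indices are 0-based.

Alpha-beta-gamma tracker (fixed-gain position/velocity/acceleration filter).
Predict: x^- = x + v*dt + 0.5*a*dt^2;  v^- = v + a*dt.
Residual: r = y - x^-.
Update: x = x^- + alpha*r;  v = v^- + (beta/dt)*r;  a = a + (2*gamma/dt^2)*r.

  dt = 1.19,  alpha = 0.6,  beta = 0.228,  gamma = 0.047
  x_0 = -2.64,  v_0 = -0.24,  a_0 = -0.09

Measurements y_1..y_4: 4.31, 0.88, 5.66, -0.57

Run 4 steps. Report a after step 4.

step 1: x_pred=-2.9893  r=7.2993  x^+=1.3903  v^+=1.0514  a^+=0.3945
step 2: x_pred=2.9208  r=-2.0408  x^+=1.6963  v^+=1.1299  a^+=0.2591
step 3: x_pred=3.2243  r=2.4357  x^+=4.6857  v^+=1.9048  a^+=0.4207
step 4: x_pred=7.2504  r=-7.8204  x^+=2.5582  v^+=0.9072  a^+=-0.0984

a_post = -0.0984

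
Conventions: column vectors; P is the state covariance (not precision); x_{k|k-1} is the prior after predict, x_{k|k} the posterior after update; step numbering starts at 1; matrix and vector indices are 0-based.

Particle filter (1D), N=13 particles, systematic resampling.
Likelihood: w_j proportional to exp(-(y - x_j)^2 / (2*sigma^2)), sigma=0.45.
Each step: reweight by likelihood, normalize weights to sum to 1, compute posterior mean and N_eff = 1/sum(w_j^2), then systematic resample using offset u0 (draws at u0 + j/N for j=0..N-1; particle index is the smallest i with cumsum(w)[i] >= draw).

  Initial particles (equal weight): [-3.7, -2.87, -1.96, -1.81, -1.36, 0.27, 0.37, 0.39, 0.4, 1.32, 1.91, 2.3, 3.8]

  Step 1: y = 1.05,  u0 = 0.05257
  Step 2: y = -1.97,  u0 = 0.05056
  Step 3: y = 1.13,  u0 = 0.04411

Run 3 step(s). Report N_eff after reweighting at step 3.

N_eff = 12.4432

step 1: w=[0.0000, 0.0000, 0.0000, 0.0000, 0.0000, 0.0988, 0.1417, 0.1514, 0.1564, 0.3708, 0.0715, 0.0094, 0.0000]  mean=0.8482  Neff=4.5472  idx=[5, 6, 6, 7, 7, 8, 8, 9, 9, 9, 9, 9, 10]
step 2: w=[0.3827, 0.1235, 0.1235, 0.0979, 0.0979, 0.0871, 0.0871, 0.0000, 0.0000, 0.0000, 0.0000, 0.0000, 0.0000]  mean=0.3409  Neff=4.7306  idx=[0, 0, 0, 0, 0, 1, 2, 2, 3, 4, 4, 5, 6]
step 3: w=[0.0567, 0.0567, 0.0567, 0.0567, 0.0567, 0.0846, 0.0846, 0.0846, 0.0911, 0.0911, 0.0911, 0.0945, 0.0945]  mean=0.3528  Neff=12.4432  idx=[0, 2, 3, 4, 5, 6, 7, 8, 9, 10, 11, 11, 12]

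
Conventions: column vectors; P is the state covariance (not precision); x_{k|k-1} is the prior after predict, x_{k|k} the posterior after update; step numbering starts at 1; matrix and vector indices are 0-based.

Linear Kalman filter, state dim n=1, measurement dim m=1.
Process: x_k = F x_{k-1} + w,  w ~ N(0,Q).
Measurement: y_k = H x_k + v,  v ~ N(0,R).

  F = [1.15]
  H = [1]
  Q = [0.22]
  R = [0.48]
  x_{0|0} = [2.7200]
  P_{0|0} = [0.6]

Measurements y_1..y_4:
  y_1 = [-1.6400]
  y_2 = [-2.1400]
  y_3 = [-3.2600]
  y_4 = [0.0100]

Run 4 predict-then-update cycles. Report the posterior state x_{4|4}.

step 1: x^-=[3.1280]  P^-=[1.0135]  S=[1.4935]  K=[0.6786]  nu=[-4.7680]  x^+=[-0.1076]  P^+=[0.3257]
step 2: x^-=[-0.1237]  P^-=[0.6508]  S=[1.1308]  K=[0.5755]  nu=[-2.0163]  x^+=[-1.2841]  P^+=[0.2762]
step 3: x^-=[-1.4767]  P^-=[0.5853]  S=[1.0653]  K=[0.5494]  nu=[-1.7833]  x^+=[-2.4565]  P^+=[0.2637]
step 4: x^-=[-2.8250]  P^-=[0.5688]  S=[1.0488]  K=[0.5423]  nu=[2.8350]  x^+=[-1.2875]  P^+=[0.2603]

x_post = [-1.2875]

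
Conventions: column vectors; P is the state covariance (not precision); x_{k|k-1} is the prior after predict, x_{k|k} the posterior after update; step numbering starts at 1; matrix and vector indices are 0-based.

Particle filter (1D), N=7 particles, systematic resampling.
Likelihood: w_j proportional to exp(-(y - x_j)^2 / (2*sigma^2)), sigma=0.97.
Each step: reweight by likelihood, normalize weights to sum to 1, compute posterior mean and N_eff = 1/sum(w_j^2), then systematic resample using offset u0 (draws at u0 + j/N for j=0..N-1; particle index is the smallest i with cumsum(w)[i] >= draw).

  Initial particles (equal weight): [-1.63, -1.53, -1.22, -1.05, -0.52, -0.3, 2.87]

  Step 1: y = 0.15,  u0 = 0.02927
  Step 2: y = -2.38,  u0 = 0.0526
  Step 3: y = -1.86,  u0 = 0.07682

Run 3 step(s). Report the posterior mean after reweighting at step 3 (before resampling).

step 1: w=[0.0630, 0.0757, 0.1251, 0.1578, 0.2672, 0.3046, 0.0067]  mean=-0.7480  Neff=4.6630  idx=[0, 2, 3, 4, 4, 5, 5]
step 2: w=[0.3465, 0.2286, 0.1825, 0.0743, 0.0743, 0.0469, 0.0469]  mean=-1.1407  Neff=4.5236  idx=[0, 0, 0, 1, 2, 3, 5]
step 3: w=[0.1912, 0.1912, 0.1912, 0.1581, 0.1387, 0.0757, 0.0539]  mean=-1.3289  Neff=6.1531  idx=[0, 1, 1, 2, 3, 4, 5]

post_mean = -1.3289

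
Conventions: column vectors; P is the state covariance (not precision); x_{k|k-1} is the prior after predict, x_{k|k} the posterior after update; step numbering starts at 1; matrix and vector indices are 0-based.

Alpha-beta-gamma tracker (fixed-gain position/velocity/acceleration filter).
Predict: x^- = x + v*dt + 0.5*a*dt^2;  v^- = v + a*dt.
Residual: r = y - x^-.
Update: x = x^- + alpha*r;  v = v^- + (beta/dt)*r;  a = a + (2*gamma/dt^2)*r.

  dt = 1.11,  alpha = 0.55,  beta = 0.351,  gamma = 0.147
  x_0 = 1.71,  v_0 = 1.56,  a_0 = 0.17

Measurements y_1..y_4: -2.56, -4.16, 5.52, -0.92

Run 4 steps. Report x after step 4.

x_post = -0.8236

step 1: x_pred=3.5463  r=-6.1063  x^+=0.1878  v^+=-0.1822  a^+=-1.2871
step 2: x_pred=-0.8073  r=-3.3527  x^+=-2.6513  v^+=-2.6710  a^+=-2.0871
step 3: x_pred=-6.9019  r=12.4219  x^+=-0.0699  v^+=-1.0597  a^+=0.8770
step 4: x_pred=-0.7058  r=-0.2142  x^+=-0.8236  v^+=-0.1540  a^+=0.8259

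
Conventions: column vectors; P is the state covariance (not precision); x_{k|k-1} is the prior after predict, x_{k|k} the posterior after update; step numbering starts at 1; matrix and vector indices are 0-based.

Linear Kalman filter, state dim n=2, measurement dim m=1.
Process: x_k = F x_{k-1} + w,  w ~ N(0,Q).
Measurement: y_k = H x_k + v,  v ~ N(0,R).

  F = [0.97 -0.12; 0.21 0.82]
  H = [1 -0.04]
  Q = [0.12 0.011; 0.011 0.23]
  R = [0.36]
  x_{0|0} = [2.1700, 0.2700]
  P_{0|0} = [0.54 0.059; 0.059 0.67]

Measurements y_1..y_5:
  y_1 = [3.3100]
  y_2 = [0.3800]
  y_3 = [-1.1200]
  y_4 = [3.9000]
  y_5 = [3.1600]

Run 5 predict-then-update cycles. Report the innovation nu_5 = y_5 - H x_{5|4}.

innov = [1.5853]

step 1: x^-=[2.0725, 0.6771]  P^-=[0.6240 0.1005; 0.1005 0.7246]  S=[0.9771]  K=[0.6345; 0.0732]  nu=[1.2646]  x^+=[2.8749, 0.7697]  P^+=[0.2306 0.0551; 0.0551 0.7194]
step 2: x^-=[2.6963, 1.2349]  P^-=[0.3345 0.0296; 0.0296 0.7429]  S=[0.6933]  K=[0.4808; -0.0001]  nu=[-2.2669]  x^+=[1.6064, 1.2351]  P^+=[0.1743 0.0297; 0.0297 0.7429]
step 3: x^-=[1.4100, 1.3501]  P^-=[0.2878 -0.0037; -0.0037 0.7474]  S=[0.6492]  K=[0.4434; -0.0518]  nu=[-2.4760]  x^+=[0.3121, 1.4784]  P^+=[0.1601 0.0112; 0.0112 0.7457]
step 4: x^-=[0.1253, 1.2778]  P^-=[0.2788 -0.0212; -0.0212 0.7423]  S=[0.6416]  K=[0.4358; -0.0793]  nu=[3.8258]  x^+=[1.7925, 0.9746]  P^+=[0.1569 0.0010; 0.0010 0.7383]
step 5: x^-=[1.6217, 1.1756]  P^-=[0.2780 -0.0289; -0.0289 0.7337]  S=[0.6415]  K=[0.4352; -0.0908]  nu=[1.5853]  x^+=[2.3117, 1.0316]  P^+=[0.1565 -0.0036; -0.0036 0.7284]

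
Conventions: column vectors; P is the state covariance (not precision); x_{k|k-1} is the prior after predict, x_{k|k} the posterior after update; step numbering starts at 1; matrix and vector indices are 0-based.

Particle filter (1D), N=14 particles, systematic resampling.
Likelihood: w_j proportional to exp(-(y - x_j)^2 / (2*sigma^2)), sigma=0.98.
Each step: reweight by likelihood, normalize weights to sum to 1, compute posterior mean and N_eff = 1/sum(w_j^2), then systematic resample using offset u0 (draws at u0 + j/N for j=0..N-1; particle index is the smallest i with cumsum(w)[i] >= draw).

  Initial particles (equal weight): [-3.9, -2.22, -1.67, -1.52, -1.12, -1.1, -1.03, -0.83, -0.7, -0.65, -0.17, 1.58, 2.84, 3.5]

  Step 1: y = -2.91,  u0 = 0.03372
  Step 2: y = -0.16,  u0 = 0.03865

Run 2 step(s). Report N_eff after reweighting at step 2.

step 1: w=[0.2002, 0.2603, 0.1498, 0.1220, 0.0629, 0.0606, 0.0530, 0.0351, 0.0262, 0.0233, 0.0067, 0.0000, 0.0000, 0.0000]  mean=-2.0495  Neff=6.3263  idx=[0, 0, 0, 1, 1, 1, 2, 2, 2, 3, 4, 5, 6, 8]
step 2: w=[0.0002, 0.0002, 0.0002, 0.0249, 0.0249, 0.0249, 0.0692, 0.0692, 0.0692, 0.0865, 0.1403, 0.1431, 0.1528, 0.1947]  mean=-1.2537  Neff=7.9928  idx=[4, 6, 7, 8, 9, 10, 10, 11, 11, 12, 12, 13, 13, 13]

N_eff = 7.9928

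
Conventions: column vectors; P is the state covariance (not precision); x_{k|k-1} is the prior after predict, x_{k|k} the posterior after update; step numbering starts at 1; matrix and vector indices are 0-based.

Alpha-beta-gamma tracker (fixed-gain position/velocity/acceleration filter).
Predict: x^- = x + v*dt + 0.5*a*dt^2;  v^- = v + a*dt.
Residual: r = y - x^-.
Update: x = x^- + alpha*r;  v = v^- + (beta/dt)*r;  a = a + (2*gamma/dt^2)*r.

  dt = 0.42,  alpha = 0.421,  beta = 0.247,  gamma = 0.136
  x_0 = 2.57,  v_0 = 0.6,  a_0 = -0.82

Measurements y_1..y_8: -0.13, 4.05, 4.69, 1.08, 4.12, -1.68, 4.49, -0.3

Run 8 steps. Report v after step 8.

step 1: x_pred=2.7497  r=-2.8797  x^+=1.5373  v^+=-1.4379  a^+=-5.2603
step 2: x_pred=0.4694  r=3.5806  x^+=1.9769  v^+=-1.5415  a^+=0.2607
step 3: x_pred=1.3524  r=3.3376  x^+=2.7575  v^+=0.5308  a^+=5.4071
step 4: x_pred=3.4574  r=-2.3774  x^+=2.4565  v^+=1.4037  a^+=1.7413
step 5: x_pred=3.1996  r=0.9204  x^+=3.5871  v^+=2.6763  a^+=3.1605
step 6: x_pred=4.9899  r=-6.6699  x^+=2.1819  v^+=0.0812  a^+=-7.1241
step 7: x_pred=1.5876  r=2.9024  x^+=2.8095  v^+=-1.2041  a^+=-2.6488
step 8: x_pred=2.0702  r=-2.3702  x^+=1.0723  v^+=-3.7105  a^+=-6.3035

v_post = -3.7105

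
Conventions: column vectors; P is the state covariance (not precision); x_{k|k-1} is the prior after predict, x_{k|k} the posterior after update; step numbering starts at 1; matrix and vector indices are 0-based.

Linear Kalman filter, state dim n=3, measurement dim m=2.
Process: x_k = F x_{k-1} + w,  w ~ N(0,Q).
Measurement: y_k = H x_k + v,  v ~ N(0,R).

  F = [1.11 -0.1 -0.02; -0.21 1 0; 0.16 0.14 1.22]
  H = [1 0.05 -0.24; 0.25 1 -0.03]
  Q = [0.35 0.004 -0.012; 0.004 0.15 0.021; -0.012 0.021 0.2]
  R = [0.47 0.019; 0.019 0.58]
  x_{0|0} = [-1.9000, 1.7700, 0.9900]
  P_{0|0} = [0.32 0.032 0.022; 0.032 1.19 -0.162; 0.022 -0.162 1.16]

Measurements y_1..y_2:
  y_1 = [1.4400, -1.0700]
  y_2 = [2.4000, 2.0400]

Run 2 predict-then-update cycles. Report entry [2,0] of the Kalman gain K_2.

step 1: x^-=[-2.3058, 2.1690, 1.1516]  P^-=[0.7479 -0.1501 0.0543; -0.1501 1.3407 -0.0222; 0.0543 -0.0222 1.9127]  S=[1.2909 0.1353; 0.1353 1.8946]  K=[0.5657 -0.0218; -0.1333 0.6977; -0.3131 -0.0125]  nu=[3.9137, -2.6280]  x^+=[-0.0344, -0.1863, -0.0410]  P^+=[0.3372 -0.0777 0.2825; -0.0777 0.4206 -0.0303; 0.2825 -0.0303 1.7848]
step 2: x^-=[-0.0187, -0.1791, -0.0816]  P^-=[0.7749 -0.2027 0.3730; -0.2027 0.6182 -0.0509; 0.3730 -0.0509 2.9699]  S=[1.2194 0.0385; 0.0385 1.1453]  K=[0.5549 -0.0363; -0.1467 0.5017; -0.2797 -0.0314]  nu=[2.4081, 2.2213]  x^+=[1.2370, 0.5820, -0.8250]  P^+=[0.3995 -0.0935 0.5613; -0.0935 0.3093 -0.0777; 0.5613 -0.0777 2.8726]

K[2,0] = -0.2797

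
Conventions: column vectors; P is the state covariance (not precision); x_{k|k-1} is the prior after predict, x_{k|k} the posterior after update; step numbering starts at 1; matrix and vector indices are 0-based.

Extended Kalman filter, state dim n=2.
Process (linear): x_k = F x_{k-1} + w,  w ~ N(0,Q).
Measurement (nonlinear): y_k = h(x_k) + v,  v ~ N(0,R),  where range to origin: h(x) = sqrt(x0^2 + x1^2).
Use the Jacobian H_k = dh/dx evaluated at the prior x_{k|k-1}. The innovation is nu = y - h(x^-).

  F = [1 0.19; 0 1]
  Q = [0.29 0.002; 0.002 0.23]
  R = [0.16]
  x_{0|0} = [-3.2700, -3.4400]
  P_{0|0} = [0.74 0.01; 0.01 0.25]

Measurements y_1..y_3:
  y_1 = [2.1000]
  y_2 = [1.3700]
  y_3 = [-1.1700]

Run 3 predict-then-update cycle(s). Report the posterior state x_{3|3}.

x_post = [0.4191, -0.0432]

step 1: x^-=[-3.9236, -3.4400]  P^-=[1.0428 0.0595; 0.0595 0.4800]  H_jac=[-0.7519 -0.6592]  S=[1.0172]  K=[-0.8094; -0.3551]  nu=[-3.1181]  x^+=[-1.3998, -2.3329]  P^+=[0.3764 -0.2328; -0.2328 0.3518]
step 2: x^-=[-1.8430, -2.3329]  P^-=[0.5906 -0.1640; -0.1640 0.5818]  H_jac=[-0.6199 -0.7847]  S=[0.5856]  K=[-0.4054; -0.6059]  nu=[-1.6030]  x^+=[-1.1931, -1.3616]  P^+=[0.4943 -0.3079; -0.3079 0.3668]
step 3: x^-=[-1.4518, -1.3616]  P^-=[0.6806 -0.2362; -0.2362 0.5968]  H_jac=[-0.7294 -0.6841]  S=[0.5657]  K=[-0.5920; -0.4171]  nu=[-3.1604]  x^+=[0.4191, -0.0432]  P^+=[0.4824 -0.3759; -0.3759 0.4983]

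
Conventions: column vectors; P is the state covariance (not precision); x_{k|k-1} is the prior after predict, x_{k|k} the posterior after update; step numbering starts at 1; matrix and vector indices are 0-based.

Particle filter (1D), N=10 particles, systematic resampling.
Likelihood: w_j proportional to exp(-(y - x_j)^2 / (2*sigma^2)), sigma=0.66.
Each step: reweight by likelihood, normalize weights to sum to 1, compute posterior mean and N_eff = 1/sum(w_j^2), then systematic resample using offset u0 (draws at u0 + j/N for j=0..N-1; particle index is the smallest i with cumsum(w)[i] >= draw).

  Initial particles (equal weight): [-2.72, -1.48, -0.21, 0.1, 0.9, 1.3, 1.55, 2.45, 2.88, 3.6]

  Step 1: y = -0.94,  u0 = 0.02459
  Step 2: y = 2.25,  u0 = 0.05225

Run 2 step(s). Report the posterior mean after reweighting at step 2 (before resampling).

step 1: w=[0.0165, 0.4478, 0.3395, 0.1808, 0.0128, 0.0020, 0.0005, 0.0000, 0.0000, 0.0000]  mean=-0.7459  Neff=2.8656  idx=[1, 1, 1, 1, 1, 2, 2, 2, 3, 3]
step 2: w=[0.0000, 0.0000, 0.0000, 0.0000, 0.0000, 0.0751, 0.0751, 0.0751, 0.3873, 0.3873]  mean=0.0301  Neff=3.1550  idx=[5, 7, 8, 8, 8, 8, 9, 9, 9, 9]

post_mean = 0.0301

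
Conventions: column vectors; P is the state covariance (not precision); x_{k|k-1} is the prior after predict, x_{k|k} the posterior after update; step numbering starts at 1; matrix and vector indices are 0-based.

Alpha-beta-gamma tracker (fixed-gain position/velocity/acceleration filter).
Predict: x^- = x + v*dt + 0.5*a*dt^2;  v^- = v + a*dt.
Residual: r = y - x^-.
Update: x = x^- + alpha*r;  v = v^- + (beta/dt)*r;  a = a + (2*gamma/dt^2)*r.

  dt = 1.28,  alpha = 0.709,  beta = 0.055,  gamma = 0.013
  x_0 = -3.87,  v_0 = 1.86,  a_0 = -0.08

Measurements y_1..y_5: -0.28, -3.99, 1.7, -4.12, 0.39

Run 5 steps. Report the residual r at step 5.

resid = 1.4628

step 1: x_pred=-1.5547  r=1.2747  x^+=-0.6509  v^+=1.8124  a^+=-0.0598
step 2: x_pred=1.6199  r=-5.6099  x^+=-2.3575  v^+=1.4948  a^+=-0.1488
step 3: x_pred=-0.5660  r=2.2660  x^+=1.0406  v^+=1.4017  a^+=-0.1128
step 4: x_pred=2.7424  r=-6.8624  x^+=-2.1231  v^+=0.9624  a^+=-0.2217
step 5: x_pred=-1.0728  r=1.4628  x^+=-0.0357  v^+=0.7415  a^+=-0.1985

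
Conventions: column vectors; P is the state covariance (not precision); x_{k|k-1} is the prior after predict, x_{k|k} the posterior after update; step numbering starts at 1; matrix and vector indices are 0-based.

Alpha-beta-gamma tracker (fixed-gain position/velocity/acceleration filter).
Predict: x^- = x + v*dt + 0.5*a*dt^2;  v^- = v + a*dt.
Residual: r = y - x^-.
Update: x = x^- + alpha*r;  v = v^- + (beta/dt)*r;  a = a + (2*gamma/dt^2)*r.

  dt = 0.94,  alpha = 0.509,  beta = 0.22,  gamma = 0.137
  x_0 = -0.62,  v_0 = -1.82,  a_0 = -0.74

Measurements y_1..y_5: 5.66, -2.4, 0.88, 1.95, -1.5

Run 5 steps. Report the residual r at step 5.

step 1: x_pred=-2.6577  r=8.3177  x^+=1.5760  v^+=-0.5689  a^+=1.8393
step 2: x_pred=1.8538  r=-4.2538  x^+=-0.3114  v^+=0.1645  a^+=0.5202
step 3: x_pred=0.0730  r=0.8070  x^+=0.4838  v^+=0.8423  a^+=0.7704
step 4: x_pred=1.6159  r=0.3341  x^+=1.7860  v^+=1.6447  a^+=0.8740
step 5: x_pred=3.7181  r=-5.2181  x^+=1.0621  v^+=1.2450  a^+=-0.7441

resid = -5.2181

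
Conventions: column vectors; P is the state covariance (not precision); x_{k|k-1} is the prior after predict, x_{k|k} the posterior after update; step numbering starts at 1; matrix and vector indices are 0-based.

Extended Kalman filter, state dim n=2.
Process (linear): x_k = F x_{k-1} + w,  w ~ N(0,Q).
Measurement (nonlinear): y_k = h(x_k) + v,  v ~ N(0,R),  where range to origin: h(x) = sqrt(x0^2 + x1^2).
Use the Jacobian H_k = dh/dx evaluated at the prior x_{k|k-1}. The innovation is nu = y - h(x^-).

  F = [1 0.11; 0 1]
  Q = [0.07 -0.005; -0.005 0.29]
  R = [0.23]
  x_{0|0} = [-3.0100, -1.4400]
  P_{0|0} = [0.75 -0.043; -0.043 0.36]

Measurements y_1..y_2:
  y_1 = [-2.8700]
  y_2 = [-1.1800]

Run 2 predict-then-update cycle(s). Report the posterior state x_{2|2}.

x_post = [-0.0134, 0.3181]

step 1: x^-=[-3.1684, -1.4400]  P^-=[0.8149 -0.0084; -0.0084 0.6500]  H_jac=[-0.9104 -0.4138]  S=[1.0103]  K=[-0.7308; -0.2586]  nu=[-6.3503]  x^+=[1.4726, 0.2023]  P^+=[0.2752 -0.1994; -0.1994 0.5824]
step 2: x^-=[1.4949, 0.2023]  P^-=[0.3084 -0.1403; -0.1403 0.8724]  H_jac=[0.9910 0.1341]  S=[0.5113]  K=[0.5610; -0.0431]  nu=[-2.6885]  x^+=[-0.0134, 0.3181]  P^+=[0.1475 -0.1279; -0.1279 0.8715]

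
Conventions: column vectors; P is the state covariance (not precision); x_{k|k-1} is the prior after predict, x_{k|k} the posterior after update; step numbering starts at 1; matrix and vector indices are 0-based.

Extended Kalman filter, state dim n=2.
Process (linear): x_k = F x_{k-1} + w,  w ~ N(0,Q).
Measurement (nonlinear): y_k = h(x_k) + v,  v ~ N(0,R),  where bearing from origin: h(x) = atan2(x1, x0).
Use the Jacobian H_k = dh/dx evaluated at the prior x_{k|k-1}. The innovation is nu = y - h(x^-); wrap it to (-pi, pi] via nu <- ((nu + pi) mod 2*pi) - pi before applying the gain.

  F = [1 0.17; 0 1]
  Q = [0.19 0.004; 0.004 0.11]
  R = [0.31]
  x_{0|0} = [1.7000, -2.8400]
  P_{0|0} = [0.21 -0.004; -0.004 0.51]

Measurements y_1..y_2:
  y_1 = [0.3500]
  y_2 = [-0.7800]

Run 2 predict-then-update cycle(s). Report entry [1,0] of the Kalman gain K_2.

step 1: x^-=[1.2172, -2.8400]  P^-=[0.4134 0.0867; 0.0867 0.6200]  H_jac=[0.2975 0.1275]  S=[0.3632]  K=[0.3690; 0.2886]  nu=[1.5159]  x^+=[1.7765, -2.4025]  P^+=[0.3639 0.0480; 0.0480 0.5897]
step 2: x^-=[1.3681, -2.4025]  P^-=[0.5873 0.1523; 0.1523 0.6997]  H_jac=[0.3143 0.1790]  S=[0.4076]  K=[0.5198; 0.4247]  nu=[0.2731]  x^+=[1.5101, -2.2865]  P^+=[0.4772 0.0623; 0.0623 0.6262]

K[1,0] = 0.4247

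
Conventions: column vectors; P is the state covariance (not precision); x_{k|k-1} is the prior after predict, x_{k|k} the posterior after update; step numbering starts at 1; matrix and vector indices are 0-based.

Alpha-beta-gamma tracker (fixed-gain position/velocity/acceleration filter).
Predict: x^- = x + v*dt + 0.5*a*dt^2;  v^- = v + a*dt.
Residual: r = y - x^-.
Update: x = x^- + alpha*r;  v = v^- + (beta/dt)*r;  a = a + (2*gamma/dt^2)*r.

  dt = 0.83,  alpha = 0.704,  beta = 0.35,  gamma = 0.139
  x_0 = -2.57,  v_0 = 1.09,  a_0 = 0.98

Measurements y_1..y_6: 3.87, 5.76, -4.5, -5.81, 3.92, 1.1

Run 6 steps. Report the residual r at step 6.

resid = 4.9160

step 1: x_pred=-1.3277  r=5.1977  x^+=2.3315  v^+=4.0952  a^+=3.0775
step 2: x_pred=6.7905  r=-1.0305  x^+=6.0650  v^+=6.2150  a^+=2.6616
step 3: x_pred=12.1403  r=-16.6403  x^+=0.4255  v^+=1.4072  a^+=-4.0534
step 4: x_pred=0.1973  r=-6.0073  x^+=-4.0319  v^+=-4.4904  a^+=-6.4776
step 5: x_pred=-9.9901  r=13.9101  x^+=-0.1974  v^+=-4.0011  a^+=-0.8643
step 6: x_pred=-3.8160  r=4.9160  x^+=-0.3551  v^+=-2.6454  a^+=1.1195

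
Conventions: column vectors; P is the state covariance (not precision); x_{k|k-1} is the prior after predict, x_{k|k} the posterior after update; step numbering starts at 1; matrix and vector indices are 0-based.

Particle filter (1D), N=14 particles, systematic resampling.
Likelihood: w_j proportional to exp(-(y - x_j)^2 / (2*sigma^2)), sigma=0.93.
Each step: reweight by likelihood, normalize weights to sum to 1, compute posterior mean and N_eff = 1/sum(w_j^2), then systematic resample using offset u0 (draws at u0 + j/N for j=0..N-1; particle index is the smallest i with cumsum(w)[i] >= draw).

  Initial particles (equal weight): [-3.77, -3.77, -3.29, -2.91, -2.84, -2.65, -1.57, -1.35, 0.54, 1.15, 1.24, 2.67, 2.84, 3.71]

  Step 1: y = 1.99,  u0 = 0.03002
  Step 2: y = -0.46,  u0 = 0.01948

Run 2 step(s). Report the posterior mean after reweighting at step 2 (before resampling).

step 1: w=[0.0000, 0.0000, 0.0000, 0.0000, 0.0000, 0.0000, 0.0002, 0.0005, 0.0901, 0.2021, 0.2195, 0.2326, 0.2001, 0.0549]  mean=1.9454  Neff=5.1470  idx=[8, 9, 9, 9, 10, 10, 10, 11, 11, 11, 11, 12, 12, 13]
step 2: w=[0.3094, 0.1232, 0.1232, 0.1232, 0.1037, 0.1037, 0.1037, 0.0019, 0.0019, 0.0019, 0.0019, 0.0010, 0.0010, 0.0000]  mean=1.0044  Neff=5.7615  idx=[0, 0, 0, 0, 0, 1, 2, 2, 3, 3, 4, 5, 5, 6]

post_mean = 1.0044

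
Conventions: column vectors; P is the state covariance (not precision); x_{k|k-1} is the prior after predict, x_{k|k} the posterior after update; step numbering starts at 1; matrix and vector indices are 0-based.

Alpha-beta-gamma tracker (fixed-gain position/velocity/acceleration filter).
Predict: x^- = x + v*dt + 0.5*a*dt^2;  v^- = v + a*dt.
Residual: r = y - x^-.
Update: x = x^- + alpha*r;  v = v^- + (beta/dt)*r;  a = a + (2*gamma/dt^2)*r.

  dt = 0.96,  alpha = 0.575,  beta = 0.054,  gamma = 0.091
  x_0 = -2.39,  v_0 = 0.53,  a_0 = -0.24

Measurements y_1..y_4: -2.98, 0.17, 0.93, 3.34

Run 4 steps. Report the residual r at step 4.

step 1: x_pred=-1.9918  r=-0.9882  x^+=-2.5600  v^+=0.2440  a^+=-0.4352
step 2: x_pred=-2.5263  r=2.6963  x^+=-0.9759  v^+=-0.0221  a^+=0.0973
step 3: x_pred=-0.9523  r=1.8823  x^+=0.1300  v^+=0.1772  a^+=0.4690
step 4: x_pred=0.5163  r=2.8237  x^+=2.1399  v^+=0.7863  a^+=1.0267

resid = 2.8237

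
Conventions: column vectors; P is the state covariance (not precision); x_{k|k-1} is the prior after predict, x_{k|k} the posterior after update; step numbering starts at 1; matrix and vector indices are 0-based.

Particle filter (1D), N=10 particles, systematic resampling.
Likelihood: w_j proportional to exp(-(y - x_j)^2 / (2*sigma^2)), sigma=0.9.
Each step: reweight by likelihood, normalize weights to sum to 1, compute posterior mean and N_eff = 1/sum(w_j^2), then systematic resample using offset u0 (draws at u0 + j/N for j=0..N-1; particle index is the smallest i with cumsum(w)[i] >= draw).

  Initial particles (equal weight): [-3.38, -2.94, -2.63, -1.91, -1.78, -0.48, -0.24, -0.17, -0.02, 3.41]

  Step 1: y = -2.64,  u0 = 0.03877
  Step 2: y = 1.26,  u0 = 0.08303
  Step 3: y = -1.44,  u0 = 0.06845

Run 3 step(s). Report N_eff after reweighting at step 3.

N_eff = 9.9935

step 1: w=[0.1725, 0.2288, 0.2419, 0.1741, 0.1532, 0.0136, 0.0069, 0.0056, 0.0035, 0.0000]  mean=-2.5061  Neff=5.1376  idx=[0, 0, 1, 1, 2, 2, 2, 3, 4, 4]
step 2: w=[0.0002, 0.0002, 0.0021, 0.0021, 0.0098, 0.0098, 0.0098, 0.2251, 0.3705, 0.3705]  mean=-1.8396  Neff=3.0717  idx=[7, 7, 8, 8, 8, 8, 9, 9, 9, 9]
step 3: w=[0.0949, 0.0949, 0.1013, 0.1013, 0.1013, 0.1013, 0.1013, 0.1013, 0.1013, 0.1013]  mean=-1.8047  Neff=9.9935  idx=[0, 1, 2, 3, 4, 5, 6, 7, 8, 9]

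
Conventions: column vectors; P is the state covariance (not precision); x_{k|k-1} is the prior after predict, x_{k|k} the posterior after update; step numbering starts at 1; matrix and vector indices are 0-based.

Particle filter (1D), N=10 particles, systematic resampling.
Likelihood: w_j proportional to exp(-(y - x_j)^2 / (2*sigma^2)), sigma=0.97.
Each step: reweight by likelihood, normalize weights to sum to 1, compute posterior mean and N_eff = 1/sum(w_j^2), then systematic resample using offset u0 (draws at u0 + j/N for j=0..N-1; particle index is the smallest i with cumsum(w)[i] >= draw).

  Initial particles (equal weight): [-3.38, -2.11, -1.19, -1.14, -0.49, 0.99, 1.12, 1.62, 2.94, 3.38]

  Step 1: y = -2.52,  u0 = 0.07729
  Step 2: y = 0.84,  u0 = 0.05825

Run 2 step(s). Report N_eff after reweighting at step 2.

step 1: w=[0.2746, 0.3721, 0.1589, 0.1479, 0.0455, 0.0006, 0.0004, 0.0000, 0.0000, 0.0000]  mean=-2.0922  Neff=3.8017  idx=[0, 0, 1, 1, 1, 1, 2, 2, 3, 4]
step 2: w=[0.0001, 0.0001, 0.0126, 0.0126, 0.0126, 0.0126, 0.1438, 0.1438, 0.1600, 0.5018]  mean=-0.8775  Neff=3.1307  idx=[6, 6, 7, 8, 8, 9, 9, 9, 9, 9]

N_eff = 3.1307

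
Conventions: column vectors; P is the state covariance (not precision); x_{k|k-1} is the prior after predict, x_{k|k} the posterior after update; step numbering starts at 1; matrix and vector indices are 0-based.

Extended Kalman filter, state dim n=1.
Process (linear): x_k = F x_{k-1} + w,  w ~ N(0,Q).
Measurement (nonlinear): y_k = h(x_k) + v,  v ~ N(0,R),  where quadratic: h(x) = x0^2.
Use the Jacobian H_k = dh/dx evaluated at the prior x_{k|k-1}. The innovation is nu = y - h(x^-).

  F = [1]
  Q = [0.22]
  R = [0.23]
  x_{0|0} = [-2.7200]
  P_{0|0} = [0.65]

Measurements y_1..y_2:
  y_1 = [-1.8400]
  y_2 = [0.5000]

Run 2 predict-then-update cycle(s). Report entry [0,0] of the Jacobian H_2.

step 1: x^-=[-2.7200]  P^-=[0.8700]  H_jac=[-5.4400]  S=[25.9764]  K=[-0.1822]  nu=[-9.2384]  x^+=[-1.0368]  P^+=[0.0077]
step 2: x^-=[-1.0368]  P^-=[0.2277]  H_jac=[-2.0736]  S=[1.2091]  K=[-0.3905]  nu=[-0.5750]  x^+=[-0.8123]  P^+=[0.0433]

H_jac[0,0] = -2.0736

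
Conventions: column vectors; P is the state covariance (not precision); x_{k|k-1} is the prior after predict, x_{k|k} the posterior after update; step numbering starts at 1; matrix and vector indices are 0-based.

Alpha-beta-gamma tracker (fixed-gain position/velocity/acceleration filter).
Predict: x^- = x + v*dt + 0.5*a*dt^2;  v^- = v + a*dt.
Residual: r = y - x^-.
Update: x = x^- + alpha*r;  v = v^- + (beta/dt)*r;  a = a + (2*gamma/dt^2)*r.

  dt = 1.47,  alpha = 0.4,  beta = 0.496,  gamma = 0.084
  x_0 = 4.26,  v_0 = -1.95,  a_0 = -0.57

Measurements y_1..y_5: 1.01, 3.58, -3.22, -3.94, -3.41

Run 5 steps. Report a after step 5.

step 1: x_pred=0.7776  r=0.2324  x^+=0.8706  v^+=-2.7095  a^+=-0.5519
step 2: x_pred=-3.7087  r=7.2887  x^+=-0.7932  v^+=-1.0615  a^+=0.0147
step 3: x_pred=-2.3378  r=-0.8822  x^+=-2.6907  v^+=-1.3376  a^+=-0.0539
step 4: x_pred=-4.7151  r=0.7751  x^+=-4.4050  v^+=-1.1552  a^+=0.0064
step 5: x_pred=-6.0963  r=2.6863  x^+=-5.0218  v^+=-0.2394  a^+=0.2152

a_post = 0.2152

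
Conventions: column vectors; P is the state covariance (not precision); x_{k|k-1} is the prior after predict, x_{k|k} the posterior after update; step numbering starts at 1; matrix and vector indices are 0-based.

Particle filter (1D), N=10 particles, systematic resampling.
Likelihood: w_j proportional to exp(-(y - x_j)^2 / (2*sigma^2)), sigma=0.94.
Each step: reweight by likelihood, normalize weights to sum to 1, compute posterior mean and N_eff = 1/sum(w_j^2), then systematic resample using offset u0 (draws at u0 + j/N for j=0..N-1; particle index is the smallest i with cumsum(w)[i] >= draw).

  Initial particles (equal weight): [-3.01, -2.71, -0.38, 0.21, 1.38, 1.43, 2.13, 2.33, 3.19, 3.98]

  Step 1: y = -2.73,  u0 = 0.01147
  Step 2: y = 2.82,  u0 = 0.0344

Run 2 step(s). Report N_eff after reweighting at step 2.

N_eff = 6.4236

step 1: w=[0.4764, 0.4979, 0.0219, 0.0037, 0.0000, 0.0000, 0.0000, 0.0000, 0.0000, 0.0000]  mean=-2.7907  Neff=2.1036  idx=[0, 0, 0, 0, 0, 1, 1, 1, 1, 1]
step 2: w=[0.0254, 0.0254, 0.0254, 0.0254, 0.0254, 0.1746, 0.1746, 0.1746, 0.1746, 0.1746]  mean=-2.7481  Neff=6.4236  idx=[1, 5, 5, 6, 6, 7, 7, 8, 9, 9]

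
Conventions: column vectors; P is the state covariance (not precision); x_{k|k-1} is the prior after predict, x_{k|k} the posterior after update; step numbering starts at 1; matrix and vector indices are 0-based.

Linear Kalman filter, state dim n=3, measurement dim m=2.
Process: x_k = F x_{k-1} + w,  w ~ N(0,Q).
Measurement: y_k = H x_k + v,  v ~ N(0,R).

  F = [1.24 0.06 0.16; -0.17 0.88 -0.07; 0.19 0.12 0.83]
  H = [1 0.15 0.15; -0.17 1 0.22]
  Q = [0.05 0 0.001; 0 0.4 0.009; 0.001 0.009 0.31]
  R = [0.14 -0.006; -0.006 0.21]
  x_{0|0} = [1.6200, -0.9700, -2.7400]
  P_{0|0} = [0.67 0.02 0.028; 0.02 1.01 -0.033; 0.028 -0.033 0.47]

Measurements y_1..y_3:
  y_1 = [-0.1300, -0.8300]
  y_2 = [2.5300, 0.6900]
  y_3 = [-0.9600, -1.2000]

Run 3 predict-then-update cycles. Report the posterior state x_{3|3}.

step 1: x^-=[1.5122, -0.9372, -2.0828]  P^-=[1.1093 -0.0793 0.2591; -0.0793 1.2026 0.0415; 0.2591 0.0415 0.6757]  S=[1.3474 -0.0111; -0.0111 1.5031]  K=[0.8422 -0.1340; 0.0864 0.8157; 0.2730 0.0992]  nu=[-1.1892, 0.8225]  x^+=[0.4004, -0.3691, -2.3258]  P^+=[0.1241 -0.0055 -0.0301; -0.0055 0.1939 -0.1094; -0.0301 -0.1094 0.5611]
step 2: x^-=[0.1022, -0.2300, -1.8986]  P^-=[0.2409 -0.0396 0.0658; -0.0396 0.5709 -0.0822; 0.0658 -0.0822 0.6723]  S=[0.4131 0.0200; 0.0200 0.7928]  K=[0.5976 -0.0985; 0.0474 0.7046; 0.3706 0.0594]  nu=[2.7471, 1.3551]  x^+=[1.6104, 0.8551, -0.8000]  P^+=[0.0881 -0.0047 -0.0211; -0.0047 0.1750 -0.1279; -0.0211 -0.1279 0.6118]
step 3: x^-=[1.9202, 0.5347, -0.2554]  P^-=[0.1903 -0.0363 0.0724; -0.0363 0.5577 -0.1007; 0.0724 -0.1007 0.7049]  S=[0.3650 0.0289; 0.0289 0.7700]  K=[0.5432 -0.0888; 0.0329 0.7024; 0.4436 0.0380]  nu=[-2.9221, -1.3521]  x^+=[0.4531, -0.5110, -1.6031]  P^+=[0.0793 -0.0057 -0.0124; -0.0057 0.1762 -0.1356; -0.0124 -0.1356 0.6309]

x_post = [0.4531, -0.5110, -1.6031]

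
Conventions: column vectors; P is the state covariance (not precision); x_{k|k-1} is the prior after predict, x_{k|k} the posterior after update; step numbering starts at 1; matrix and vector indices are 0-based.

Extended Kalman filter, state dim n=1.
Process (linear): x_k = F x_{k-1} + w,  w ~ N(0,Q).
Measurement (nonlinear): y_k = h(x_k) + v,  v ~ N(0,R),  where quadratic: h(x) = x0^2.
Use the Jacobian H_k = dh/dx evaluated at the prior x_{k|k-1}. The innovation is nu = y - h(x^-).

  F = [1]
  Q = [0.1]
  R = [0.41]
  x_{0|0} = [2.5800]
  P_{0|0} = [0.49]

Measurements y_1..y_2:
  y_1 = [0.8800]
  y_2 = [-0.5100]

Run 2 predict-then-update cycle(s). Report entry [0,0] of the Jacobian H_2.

H_jac[0,0] = 2.9780

step 1: x^-=[2.5800]  P^-=[0.5900]  H_jac=[5.1600]  S=[16.1191]  K=[0.1889]  nu=[-5.7764]  x^+=[1.4890]  P^+=[0.0150]
step 2: x^-=[1.4890]  P^-=[0.1150]  H_jac=[2.9780]  S=[1.4300]  K=[0.2395]  nu=[-2.7272]  x^+=[0.8358]  P^+=[0.0330]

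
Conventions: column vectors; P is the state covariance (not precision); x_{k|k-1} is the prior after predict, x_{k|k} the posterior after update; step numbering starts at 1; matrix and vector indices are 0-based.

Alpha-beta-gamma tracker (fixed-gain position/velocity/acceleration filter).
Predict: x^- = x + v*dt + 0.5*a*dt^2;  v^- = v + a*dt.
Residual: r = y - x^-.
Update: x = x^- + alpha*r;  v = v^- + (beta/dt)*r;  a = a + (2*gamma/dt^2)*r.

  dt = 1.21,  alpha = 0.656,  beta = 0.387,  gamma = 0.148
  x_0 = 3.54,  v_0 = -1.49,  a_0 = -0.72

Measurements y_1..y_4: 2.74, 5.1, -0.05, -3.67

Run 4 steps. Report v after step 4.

v_post = -1.8756

step 1: x_pred=1.2100  r=1.5300  x^+=2.2137  v^+=-1.8719  a^+=-0.4107
step 2: x_pred=-0.3519  r=5.4519  x^+=3.2245  v^+=-0.6251  a^+=0.6915
step 3: x_pred=2.9744  r=-3.0244  x^+=0.9904  v^+=-0.7556  a^+=0.0801
step 4: x_pred=0.1347  r=-3.8047  x^+=-2.3612  v^+=-1.8756  a^+=-0.6891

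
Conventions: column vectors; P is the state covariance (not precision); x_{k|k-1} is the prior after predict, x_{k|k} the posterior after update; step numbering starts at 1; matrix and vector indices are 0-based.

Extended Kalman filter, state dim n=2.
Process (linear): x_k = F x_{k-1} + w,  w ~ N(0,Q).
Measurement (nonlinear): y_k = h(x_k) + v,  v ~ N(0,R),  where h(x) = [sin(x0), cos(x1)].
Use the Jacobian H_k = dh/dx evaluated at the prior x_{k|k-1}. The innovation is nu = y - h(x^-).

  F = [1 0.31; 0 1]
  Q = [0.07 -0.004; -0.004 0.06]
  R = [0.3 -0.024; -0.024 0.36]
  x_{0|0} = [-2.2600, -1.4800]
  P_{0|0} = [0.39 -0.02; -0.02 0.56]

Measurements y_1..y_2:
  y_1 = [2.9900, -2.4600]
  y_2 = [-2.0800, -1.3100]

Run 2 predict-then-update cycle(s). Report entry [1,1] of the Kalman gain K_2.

step 1: x^-=[-2.7188, -1.4800]  P^-=[0.5014 0.1496; 0.1496 0.6200]  H_jac=[-0.9119 0.0000; 0.0000 0.9959]  S=[0.7170 -0.1599; -0.1599 0.9749]  K=[-0.6266 0.0501; -0.0509 0.6250]  nu=[3.4003, -2.5507]  x^+=[-4.9771, -3.2473]  P^+=[0.2074 0.0332; 0.0332 0.2272]
step 2: x^-=[-5.9838, -3.2473]  P^-=[0.3199 0.0996; 0.0996 0.2872]  H_jac=[0.9555 0.0000; 0.0000 -0.1055]  S=[0.5920 -0.0340; -0.0340 0.3632]  K=[0.5174 0.0196; 0.1568 -0.0687]  nu=[-2.3750, -0.3156]  x^+=[-7.2186, -3.5981]  P^+=[0.1619 0.0510; 0.0510 0.2701]

K[1,1] = -0.0687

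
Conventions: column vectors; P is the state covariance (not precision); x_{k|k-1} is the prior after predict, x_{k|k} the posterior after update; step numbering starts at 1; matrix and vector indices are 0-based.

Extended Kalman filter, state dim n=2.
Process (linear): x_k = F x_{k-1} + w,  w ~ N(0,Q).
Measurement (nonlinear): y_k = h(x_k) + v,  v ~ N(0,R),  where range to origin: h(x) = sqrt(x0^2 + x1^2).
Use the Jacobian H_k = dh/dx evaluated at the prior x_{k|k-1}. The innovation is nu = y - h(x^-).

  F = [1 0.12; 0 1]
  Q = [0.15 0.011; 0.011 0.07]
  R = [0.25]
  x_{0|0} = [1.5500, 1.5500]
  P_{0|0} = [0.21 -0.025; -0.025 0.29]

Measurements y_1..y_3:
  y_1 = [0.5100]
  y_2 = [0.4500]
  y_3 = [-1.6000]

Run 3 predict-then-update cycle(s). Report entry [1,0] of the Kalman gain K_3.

step 1: x^-=[1.7360, 1.5500]  P^-=[0.3582 0.0208; 0.0208 0.3600]  H_jac=[0.7459 0.6660]  S=[0.6297]  K=[0.4463; 0.4054]  nu=[-1.8173]  x^+=[0.9249, 0.8132]  P^+=[0.2327 -0.0931; -0.0931 0.2565]
step 2: x^-=[1.0225, 0.8132]  P^-=[0.3641 -0.0514; -0.0514 0.3265]  H_jac=[0.7826 0.6225]  S=[0.5495]  K=[0.4604; 0.2967]  nu=[-0.8565]  x^+=[0.6282, 0.5591]  P^+=[0.2476 -0.1264; -0.1264 0.2781]
step 3: x^-=[0.6953, 0.5591]  P^-=[0.3713 -0.0820; -0.0820 0.3481]  H_jac=[0.7793 0.6267]  S=[0.5320]  K=[0.4472; 0.2899]  nu=[-2.4922]  x^+=[-0.4192, -0.1633]  P^+=[0.2649 -0.1510; -0.1510 0.3034]

K[1,0] = 0.2899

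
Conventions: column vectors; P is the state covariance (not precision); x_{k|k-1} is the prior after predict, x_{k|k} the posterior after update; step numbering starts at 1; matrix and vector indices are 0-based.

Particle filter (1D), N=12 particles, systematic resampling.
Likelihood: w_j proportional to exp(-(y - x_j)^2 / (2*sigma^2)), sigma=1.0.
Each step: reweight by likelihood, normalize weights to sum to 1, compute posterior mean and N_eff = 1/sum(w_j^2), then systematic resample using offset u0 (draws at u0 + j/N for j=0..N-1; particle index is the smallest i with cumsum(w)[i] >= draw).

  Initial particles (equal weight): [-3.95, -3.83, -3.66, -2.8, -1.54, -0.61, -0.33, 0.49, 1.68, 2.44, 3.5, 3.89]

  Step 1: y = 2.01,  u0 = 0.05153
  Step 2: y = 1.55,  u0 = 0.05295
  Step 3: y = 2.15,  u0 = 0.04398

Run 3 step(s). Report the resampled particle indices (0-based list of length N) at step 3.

resampled_idx = [1, 2, 3, 4, 5, 6, 7, 8, 9, 9, 10, 11]

step 1: w=[0.0000, 0.0000, 0.0000, 0.0000, 0.0007, 0.0117, 0.0233, 0.1136, 0.3415, 0.3288, 0.1188, 0.0616]  mean=2.0714  Neff=3.9026  idx=[7, 7, 8, 8, 8, 8, 9, 9, 9, 9, 10, 11]
step 2: w=[0.0712, 0.0712, 0.1238, 0.1238, 0.1238, 0.1238, 0.0840, 0.0840, 0.0840, 0.0840, 0.0186, 0.0081]  mean=1.8177  Neff=9.9985  idx=[0, 1, 2, 3, 3, 4, 5, 5, 6, 7, 8, 9]
step 3: w=[0.0260, 0.0260, 0.0922, 0.0922, 0.0922, 0.0922, 0.0922, 0.0922, 0.0987, 0.0987, 0.0987, 0.0987]  mean=1.9183  Neff=10.9486  idx=[1, 2, 3, 4, 5, 6, 7, 8, 9, 9, 10, 11]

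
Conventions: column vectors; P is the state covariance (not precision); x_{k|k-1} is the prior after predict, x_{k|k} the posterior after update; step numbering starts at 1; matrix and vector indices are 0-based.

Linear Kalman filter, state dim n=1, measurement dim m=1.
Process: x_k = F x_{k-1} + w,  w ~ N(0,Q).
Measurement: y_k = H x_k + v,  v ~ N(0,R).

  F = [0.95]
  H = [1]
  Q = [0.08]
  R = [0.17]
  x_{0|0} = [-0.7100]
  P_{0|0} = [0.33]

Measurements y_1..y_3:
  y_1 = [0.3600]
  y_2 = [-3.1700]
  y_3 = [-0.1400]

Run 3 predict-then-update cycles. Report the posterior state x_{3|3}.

step 1: x^-=[-0.6745]  P^-=[0.3778]  S=[0.5478]  K=[0.6897]  nu=[1.0345]  x^+=[0.0390]  P^+=[0.1172]
step 2: x^-=[0.0370]  P^-=[0.1858]  S=[0.3558]  K=[0.5222]  nu=[-3.2070]  x^+=[-1.6378]  P^+=[0.0888]
step 3: x^-=[-1.5559]  P^-=[0.1601]  S=[0.3301]  K=[0.4850]  nu=[1.4159]  x^+=[-0.8691]  P^+=[0.0825]

x_post = [-0.8691]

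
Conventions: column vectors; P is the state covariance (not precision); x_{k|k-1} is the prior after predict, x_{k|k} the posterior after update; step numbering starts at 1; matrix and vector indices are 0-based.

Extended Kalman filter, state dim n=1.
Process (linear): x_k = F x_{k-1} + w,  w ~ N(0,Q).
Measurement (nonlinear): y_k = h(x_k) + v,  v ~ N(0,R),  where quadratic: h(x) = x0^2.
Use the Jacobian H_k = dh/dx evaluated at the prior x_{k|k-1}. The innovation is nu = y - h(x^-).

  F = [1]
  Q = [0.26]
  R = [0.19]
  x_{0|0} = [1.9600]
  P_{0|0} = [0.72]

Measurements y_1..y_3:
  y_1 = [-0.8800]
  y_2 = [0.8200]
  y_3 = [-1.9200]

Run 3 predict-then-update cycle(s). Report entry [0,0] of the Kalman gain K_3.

K[0,0] = 0.4758

step 1: x^-=[1.9600]  P^-=[0.9800]  H_jac=[3.9200]  S=[15.2491]  K=[0.2519]  nu=[-4.7216]  x^+=[0.7705]  P^+=[0.0122]
step 2: x^-=[0.7705]  P^-=[0.2722]  H_jac=[1.5410]  S=[0.8364]  K=[0.5015]  nu=[0.2263]  x^+=[0.8840]  P^+=[0.0618]
step 3: x^-=[0.8840]  P^-=[0.3218]  H_jac=[1.7680]  S=[1.1960]  K=[0.4758]  nu=[-2.7015]  x^+=[-0.4012]  P^+=[0.0511]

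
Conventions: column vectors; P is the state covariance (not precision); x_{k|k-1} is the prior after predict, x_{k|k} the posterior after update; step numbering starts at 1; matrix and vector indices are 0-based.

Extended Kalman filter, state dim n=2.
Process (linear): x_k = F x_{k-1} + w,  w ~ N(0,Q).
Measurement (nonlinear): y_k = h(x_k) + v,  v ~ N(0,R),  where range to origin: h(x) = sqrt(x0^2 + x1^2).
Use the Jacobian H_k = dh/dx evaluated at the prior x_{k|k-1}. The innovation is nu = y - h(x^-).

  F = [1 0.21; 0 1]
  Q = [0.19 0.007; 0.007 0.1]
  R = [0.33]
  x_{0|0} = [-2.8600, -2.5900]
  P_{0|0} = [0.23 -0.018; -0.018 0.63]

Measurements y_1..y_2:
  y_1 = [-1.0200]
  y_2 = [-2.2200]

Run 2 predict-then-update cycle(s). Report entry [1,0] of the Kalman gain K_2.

K[1,0] = 0.1889

step 1: x^-=[-3.4039, -2.5900]  P^-=[0.4402 0.1213; 0.1213 0.7300]  H_jac=[-0.7958 -0.6055]  S=[0.9934]  K=[-0.4266; -0.5422]  nu=[-5.2972]  x^+=[-1.1440, 0.2819]  P^+=[0.2594 -0.1085; -0.1085 0.4380]
step 2: x^-=[-1.0848, 0.2819]  P^-=[0.4232 -0.0095; -0.0095 0.5380]  H_jac=[-0.9678 0.2515]  S=[0.7651]  K=[-0.5385; 0.1889]  nu=[-3.3409]  x^+=[0.7141, -0.3491]  P^+=[0.2014 0.0683; 0.0683 0.5107]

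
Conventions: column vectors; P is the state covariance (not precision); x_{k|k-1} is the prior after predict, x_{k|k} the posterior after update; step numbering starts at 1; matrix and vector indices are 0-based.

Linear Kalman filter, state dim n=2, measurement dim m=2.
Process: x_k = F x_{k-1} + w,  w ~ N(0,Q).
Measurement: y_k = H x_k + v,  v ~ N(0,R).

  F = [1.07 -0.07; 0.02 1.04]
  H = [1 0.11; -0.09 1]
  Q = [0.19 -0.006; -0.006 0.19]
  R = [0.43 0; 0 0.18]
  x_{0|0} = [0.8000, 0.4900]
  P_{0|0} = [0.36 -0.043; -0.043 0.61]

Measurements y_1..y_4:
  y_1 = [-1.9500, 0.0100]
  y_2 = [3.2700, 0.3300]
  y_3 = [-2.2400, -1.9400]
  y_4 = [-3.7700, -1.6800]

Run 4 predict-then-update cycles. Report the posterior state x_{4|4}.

step 1: x^-=[0.8217, 0.5256]  P^-=[0.6116 -0.0905; -0.0905 0.8481]  S=[1.0319 -0.0513; -0.0513 1.0494]  K=[0.5775 -0.1104; 0.0434 0.8181]  nu=[-2.8295, -0.4416]  x^+=[-0.7636, 0.0414]  P^+=[0.2481 0.0024; 0.0024 0.1475]
step 2: x^-=[-0.8200, 0.0278]  P^-=[0.4744 -0.0087; -0.0087 0.3497]  S=[0.9067 -0.0128; -0.0128 0.5351]  K=[0.5209 -0.0835; 0.0421 0.6560]  nu=[4.0869, 0.2284]  x^+=[1.2900, 0.3498]  P^+=[0.2234 0.0051; 0.0051 0.1185]
step 3: x^-=[1.3558, 0.3896]  P^-=[0.4456 -0.0042; -0.0042 0.3185]  S=[0.8786 -0.0092; -0.0092 0.5029]  K=[0.5059 -0.0788; 0.0418 0.6349]  nu=[-3.6387, -2.2075]  x^+=[-0.3109, -1.1640]  P^+=[0.2169 0.0053; 0.0053 0.1148]
step 4: x^-=[-0.2512, -1.2167]  P^-=[0.4381 -0.0038; -0.0038 0.3144]  S=[0.8711 -0.0086; -0.0086 0.4987]  K=[0.5017 -0.0780; 0.0416 0.6320]  nu=[-3.3850, -0.4859]  x^+=[-1.9116, -1.6646]  P^+=[0.2152 0.0053; 0.0053 0.1142]

x_post = [-1.9116, -1.6646]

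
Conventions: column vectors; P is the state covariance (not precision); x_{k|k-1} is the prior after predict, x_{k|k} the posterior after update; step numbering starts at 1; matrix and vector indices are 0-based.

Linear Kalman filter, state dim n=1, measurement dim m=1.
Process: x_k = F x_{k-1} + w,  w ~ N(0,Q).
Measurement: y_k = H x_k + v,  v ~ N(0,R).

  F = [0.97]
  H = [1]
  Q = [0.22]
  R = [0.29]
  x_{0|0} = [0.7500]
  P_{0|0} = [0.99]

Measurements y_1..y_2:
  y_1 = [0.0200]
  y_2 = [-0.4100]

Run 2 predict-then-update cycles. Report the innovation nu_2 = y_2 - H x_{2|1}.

step 1: x^-=[0.7275]  P^-=[1.1515]  S=[1.4415]  K=[0.7988]  nu=[-0.7075]  x^+=[0.1623]  P^+=[0.2317]
step 2: x^-=[0.1575]  P^-=[0.4380]  S=[0.7280]  K=[0.6016]  nu=[-0.5675]  x^+=[-0.1839]  P^+=[0.1745]

innov = [-0.5675]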